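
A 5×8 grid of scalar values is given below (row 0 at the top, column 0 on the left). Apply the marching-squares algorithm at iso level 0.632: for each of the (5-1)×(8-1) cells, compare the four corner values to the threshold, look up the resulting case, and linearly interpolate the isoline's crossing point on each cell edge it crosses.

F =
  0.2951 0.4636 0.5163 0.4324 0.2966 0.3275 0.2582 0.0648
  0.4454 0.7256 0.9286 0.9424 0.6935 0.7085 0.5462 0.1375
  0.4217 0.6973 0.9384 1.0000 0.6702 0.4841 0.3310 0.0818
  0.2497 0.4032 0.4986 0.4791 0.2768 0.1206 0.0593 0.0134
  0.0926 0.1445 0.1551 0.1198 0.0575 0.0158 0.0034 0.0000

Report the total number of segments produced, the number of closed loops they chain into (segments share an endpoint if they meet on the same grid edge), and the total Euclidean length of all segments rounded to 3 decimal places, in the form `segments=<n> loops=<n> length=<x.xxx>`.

cell (0,0): code 0100 → (0.643,1.000)–(1.000,0.666)
cell (0,1): code 1100 → (0.281,2.000)–(0.643,1.000)
cell (0,2): code 1100 → (0.391,3.000)–(0.281,2.000)
cell (0,3): code 1100 → (0.845,4.000)–(0.391,3.000)
cell (0,4): code 1100 → (0.799,5.000)–(0.845,4.000)
cell (0,5): code 1000 → (1.000,5.471)–(0.799,5.000)
cell (1,0): code 0110 → (1.000,0.666)–(2.000,0.763)
cell (1,4): code 1011 → (2.000,4.205)–(1.341,5.000)
cell (1,5): code 0001 → (1.341,5.000)–(1.000,5.471)
cell (2,0): code 0010 → (2.000,0.763)–(2.222,1.000)
cell (2,1): code 0011 → (2.222,1.000)–(2.697,2.000)
cell (2,2): code 0011 → (2.697,2.000)–(2.706,3.000)
cell (2,3): code 0011 → (2.706,3.000)–(2.097,4.000)
cell (2,4): code 0001 → (2.097,4.000)–(2.000,4.205)
total: 14 segments, chained into 1 closed loop(s), length Σ = 11.618935

segments=14 loops=1 length=11.619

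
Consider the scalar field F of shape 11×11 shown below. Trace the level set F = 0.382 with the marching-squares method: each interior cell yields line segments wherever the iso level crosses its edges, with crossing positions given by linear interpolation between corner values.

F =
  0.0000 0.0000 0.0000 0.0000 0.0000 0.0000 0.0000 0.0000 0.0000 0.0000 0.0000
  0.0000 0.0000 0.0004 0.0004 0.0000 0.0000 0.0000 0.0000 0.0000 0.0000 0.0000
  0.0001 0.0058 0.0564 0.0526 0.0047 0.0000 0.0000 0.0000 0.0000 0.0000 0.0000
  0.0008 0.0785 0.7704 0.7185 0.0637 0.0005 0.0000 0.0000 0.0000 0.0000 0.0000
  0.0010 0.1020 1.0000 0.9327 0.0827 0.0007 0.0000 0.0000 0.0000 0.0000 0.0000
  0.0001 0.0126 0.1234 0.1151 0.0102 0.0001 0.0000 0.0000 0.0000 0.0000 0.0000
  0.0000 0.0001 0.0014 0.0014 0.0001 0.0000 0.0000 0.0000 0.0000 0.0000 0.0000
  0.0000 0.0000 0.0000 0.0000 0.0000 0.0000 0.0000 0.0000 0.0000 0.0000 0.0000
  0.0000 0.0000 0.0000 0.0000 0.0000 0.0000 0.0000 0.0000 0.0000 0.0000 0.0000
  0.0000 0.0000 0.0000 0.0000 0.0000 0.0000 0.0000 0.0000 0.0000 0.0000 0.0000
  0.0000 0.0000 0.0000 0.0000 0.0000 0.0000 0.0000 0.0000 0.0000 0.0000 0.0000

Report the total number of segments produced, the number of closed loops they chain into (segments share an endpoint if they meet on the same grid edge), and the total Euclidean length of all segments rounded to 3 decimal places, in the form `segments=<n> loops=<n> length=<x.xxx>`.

segments=8 loops=1 length=7.440

cell (2,1): code 0100 → (2.456,2.000)–(3.000,1.439)
cell (2,2): code 1100 → (2.495,3.000)–(2.456,2.000)
cell (2,3): code 1000 → (3.000,3.514)–(2.495,3.000)
cell (3,1): code 0110 → (3.000,1.439)–(4.000,1.312)
cell (3,3): code 1001 → (4.000,3.648)–(3.000,3.514)
cell (4,1): code 0010 → (4.000,1.312)–(4.705,2.000)
cell (4,2): code 0011 → (4.705,2.000)–(4.674,3.000)
cell (4,3): code 0001 → (4.674,3.000)–(4.000,3.648)
total: 8 segments, chained into 1 closed loop(s), length Σ = 7.440384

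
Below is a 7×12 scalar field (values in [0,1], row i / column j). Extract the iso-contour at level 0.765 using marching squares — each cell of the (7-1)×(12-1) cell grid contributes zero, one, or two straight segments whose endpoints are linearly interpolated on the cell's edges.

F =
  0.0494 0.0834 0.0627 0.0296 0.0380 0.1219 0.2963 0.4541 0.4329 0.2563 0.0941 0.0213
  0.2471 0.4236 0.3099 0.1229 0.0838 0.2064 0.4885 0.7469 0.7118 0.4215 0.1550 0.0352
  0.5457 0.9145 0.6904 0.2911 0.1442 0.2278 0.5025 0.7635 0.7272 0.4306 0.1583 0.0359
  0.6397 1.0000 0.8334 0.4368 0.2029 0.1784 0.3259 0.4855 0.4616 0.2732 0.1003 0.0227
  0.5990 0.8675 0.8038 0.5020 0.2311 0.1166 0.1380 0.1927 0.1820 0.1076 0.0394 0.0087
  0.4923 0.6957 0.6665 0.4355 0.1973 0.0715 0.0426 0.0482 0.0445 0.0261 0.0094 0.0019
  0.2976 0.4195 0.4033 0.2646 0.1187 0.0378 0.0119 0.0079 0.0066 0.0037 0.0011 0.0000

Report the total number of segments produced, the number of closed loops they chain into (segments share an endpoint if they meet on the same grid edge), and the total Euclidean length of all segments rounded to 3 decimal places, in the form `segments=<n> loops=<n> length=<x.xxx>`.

segments=10 loops=1 length=7.501

cell (1,0): code 0100 → (1.695,1.000)–(2.000,0.595)
cell (1,1): code 1000 → (2.000,1.667)–(1.695,1.000)
cell (2,0): code 0110 → (2.000,0.595)–(3.000,0.348)
cell (2,1): code 1101 → (2.522,2.000)–(2.000,1.667)
cell (2,2): code 1000 → (3.000,2.172)–(2.522,2.000)
cell (3,0): code 0110 → (3.000,0.348)–(4.000,0.618)
cell (3,2): code 1001 → (4.000,2.129)–(3.000,2.172)
cell (4,0): code 0010 → (4.000,0.618)–(4.597,1.000)
cell (4,1): code 0011 → (4.597,1.000)–(4.283,2.000)
cell (4,2): code 0001 → (4.283,2.000)–(4.000,2.129)
total: 10 segments, chained into 1 closed loop(s), length Σ = 7.501497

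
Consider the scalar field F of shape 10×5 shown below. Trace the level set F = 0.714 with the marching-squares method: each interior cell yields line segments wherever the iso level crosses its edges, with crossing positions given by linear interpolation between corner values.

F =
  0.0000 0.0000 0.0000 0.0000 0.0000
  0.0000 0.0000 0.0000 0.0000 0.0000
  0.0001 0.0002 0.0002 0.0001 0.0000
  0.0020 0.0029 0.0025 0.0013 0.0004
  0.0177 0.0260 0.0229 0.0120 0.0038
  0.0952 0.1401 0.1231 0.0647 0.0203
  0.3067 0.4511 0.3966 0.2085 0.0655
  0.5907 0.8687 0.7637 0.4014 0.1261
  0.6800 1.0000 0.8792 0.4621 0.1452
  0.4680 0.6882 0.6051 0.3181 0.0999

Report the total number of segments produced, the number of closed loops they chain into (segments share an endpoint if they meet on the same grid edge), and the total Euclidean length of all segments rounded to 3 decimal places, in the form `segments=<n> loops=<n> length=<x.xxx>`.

cell (6,0): code 0100 → (6.630,1.000)–(7.000,0.444)
cell (6,1): code 1100 → (6.865,2.000)–(6.630,1.000)
cell (6,2): code 1000 → (7.000,2.137)–(6.865,2.000)
cell (7,0): code 0110 → (7.000,0.444)–(8.000,0.106)
cell (7,2): code 1001 → (8.000,2.396)–(7.000,2.137)
cell (8,0): code 0010 → (8.000,0.106)–(8.917,1.000)
cell (8,1): code 0011 → (8.917,1.000)–(8.603,2.000)
cell (8,2): code 0001 → (8.603,2.000)–(8.000,2.396)
total: 8 segments, chained into 1 closed loop(s), length Σ = 7.026989

segments=8 loops=1 length=7.027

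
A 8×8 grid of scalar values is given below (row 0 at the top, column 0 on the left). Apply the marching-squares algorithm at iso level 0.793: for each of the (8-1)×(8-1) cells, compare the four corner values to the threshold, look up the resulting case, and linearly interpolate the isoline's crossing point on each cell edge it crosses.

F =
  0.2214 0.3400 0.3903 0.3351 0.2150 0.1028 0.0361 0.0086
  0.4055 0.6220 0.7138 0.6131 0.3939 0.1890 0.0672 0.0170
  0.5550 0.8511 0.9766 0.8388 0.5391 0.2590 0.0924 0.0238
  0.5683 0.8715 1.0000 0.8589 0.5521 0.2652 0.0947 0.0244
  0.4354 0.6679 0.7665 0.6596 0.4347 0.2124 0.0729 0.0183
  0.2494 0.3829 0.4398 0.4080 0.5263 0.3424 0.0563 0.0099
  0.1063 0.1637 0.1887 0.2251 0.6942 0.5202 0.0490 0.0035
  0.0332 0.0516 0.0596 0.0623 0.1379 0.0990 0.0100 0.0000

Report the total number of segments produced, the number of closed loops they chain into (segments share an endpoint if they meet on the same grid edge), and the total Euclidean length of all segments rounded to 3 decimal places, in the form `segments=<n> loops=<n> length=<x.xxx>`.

segments=10 loops=1 length=7.911

cell (1,0): code 0100 → (1.746,1.000)–(2.000,0.804)
cell (1,1): code 1100 → (1.301,2.000)–(1.746,1.000)
cell (1,2): code 1100 → (1.797,3.000)–(1.301,2.000)
cell (1,3): code 1000 → (2.000,3.153)–(1.797,3.000)
cell (2,0): code 0110 → (2.000,0.804)–(3.000,0.741)
cell (2,3): code 1001 → (3.000,3.215)–(2.000,3.153)
cell (3,0): code 0010 → (3.000,0.741)–(3.386,1.000)
cell (3,1): code 0011 → (3.386,1.000)–(3.887,2.000)
cell (3,2): code 0011 → (3.887,2.000)–(3.331,3.000)
cell (3,3): code 0001 → (3.331,3.000)–(3.000,3.215)
total: 10 segments, chained into 1 closed loop(s), length Σ = 7.910521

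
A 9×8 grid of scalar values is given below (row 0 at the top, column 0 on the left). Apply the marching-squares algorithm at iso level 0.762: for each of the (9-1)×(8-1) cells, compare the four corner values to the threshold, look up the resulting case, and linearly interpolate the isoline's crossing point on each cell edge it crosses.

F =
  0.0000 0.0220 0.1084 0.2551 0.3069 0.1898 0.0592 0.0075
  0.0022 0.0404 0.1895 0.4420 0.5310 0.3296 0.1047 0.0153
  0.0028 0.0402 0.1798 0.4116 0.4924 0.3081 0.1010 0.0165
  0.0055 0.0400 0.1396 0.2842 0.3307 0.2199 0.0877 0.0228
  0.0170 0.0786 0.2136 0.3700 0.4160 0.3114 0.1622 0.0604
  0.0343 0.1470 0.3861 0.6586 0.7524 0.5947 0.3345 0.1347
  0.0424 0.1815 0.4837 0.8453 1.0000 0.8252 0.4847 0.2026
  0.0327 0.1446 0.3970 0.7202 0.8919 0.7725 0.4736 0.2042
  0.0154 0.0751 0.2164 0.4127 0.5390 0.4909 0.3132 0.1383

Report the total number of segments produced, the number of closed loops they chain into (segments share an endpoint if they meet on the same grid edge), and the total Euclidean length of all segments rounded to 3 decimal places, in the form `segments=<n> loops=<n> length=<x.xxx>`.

cell (5,2): code 0100 → (5.554,3.000)–(6.000,2.770)
cell (5,3): code 1100 → (5.039,4.000)–(5.554,3.000)
cell (5,4): code 1100 → (5.726,5.000)–(5.039,4.000)
cell (5,5): code 1000 → (6.000,5.186)–(5.726,5.000)
cell (6,2): code 0010 → (6.000,2.770)–(6.666,3.000)
cell (6,3): code 0111 → (6.666,3.000)–(7.000,3.243)
cell (6,5): code 1001 → (7.000,5.035)–(6.000,5.186)
cell (7,3): code 0010 → (7.000,3.243)–(7.368,4.000)
cell (7,4): code 0011 → (7.368,4.000)–(7.037,5.000)
cell (7,5): code 0001 → (7.037,5.000)–(7.000,5.035)
total: 10 segments, chained into 1 closed loop(s), length Σ = 7.246488

segments=10 loops=1 length=7.246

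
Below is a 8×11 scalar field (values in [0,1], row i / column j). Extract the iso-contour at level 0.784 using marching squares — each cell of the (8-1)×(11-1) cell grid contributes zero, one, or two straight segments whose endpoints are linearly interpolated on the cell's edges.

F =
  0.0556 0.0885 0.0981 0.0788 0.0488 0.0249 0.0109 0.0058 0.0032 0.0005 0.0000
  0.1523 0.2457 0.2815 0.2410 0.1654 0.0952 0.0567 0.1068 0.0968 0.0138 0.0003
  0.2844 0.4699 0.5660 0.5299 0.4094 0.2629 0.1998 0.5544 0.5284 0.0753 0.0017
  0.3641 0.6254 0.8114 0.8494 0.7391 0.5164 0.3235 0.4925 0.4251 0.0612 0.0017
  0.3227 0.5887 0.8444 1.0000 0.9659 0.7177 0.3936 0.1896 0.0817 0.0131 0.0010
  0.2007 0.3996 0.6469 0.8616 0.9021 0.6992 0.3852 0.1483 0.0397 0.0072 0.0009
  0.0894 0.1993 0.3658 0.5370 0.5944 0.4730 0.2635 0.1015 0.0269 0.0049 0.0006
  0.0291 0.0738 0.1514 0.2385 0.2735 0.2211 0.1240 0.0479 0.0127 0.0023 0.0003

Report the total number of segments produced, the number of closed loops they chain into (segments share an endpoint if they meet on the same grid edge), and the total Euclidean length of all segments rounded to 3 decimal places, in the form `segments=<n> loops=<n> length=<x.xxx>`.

cell (2,1): code 0100 → (2.888,2.000)–(3.000,1.853)
cell (2,2): code 1100 → (2.795,3.000)–(2.888,2.000)
cell (2,3): code 1000 → (3.000,3.593)–(2.795,3.000)
cell (3,1): code 0110 → (3.000,1.853)–(4.000,1.764)
cell (3,3): code 1101 → (3.198,4.000)–(3.000,3.593)
cell (3,4): code 1000 → (4.000,4.733)–(3.198,4.000)
cell (4,1): code 0010 → (4.000,1.764)–(4.306,2.000)
cell (4,2): code 0111 → (4.306,2.000)–(5.000,2.639)
cell (4,4): code 1001 → (5.000,4.582)–(4.000,4.733)
cell (5,2): code 0010 → (5.000,2.639)–(5.239,3.000)
cell (5,3): code 0011 → (5.239,3.000)–(5.384,4.000)
cell (5,4): code 0001 → (5.384,4.000)–(5.000,4.582)
total: 12 segments, chained into 1 closed loop(s), length Σ = 8.841402

segments=12 loops=1 length=8.841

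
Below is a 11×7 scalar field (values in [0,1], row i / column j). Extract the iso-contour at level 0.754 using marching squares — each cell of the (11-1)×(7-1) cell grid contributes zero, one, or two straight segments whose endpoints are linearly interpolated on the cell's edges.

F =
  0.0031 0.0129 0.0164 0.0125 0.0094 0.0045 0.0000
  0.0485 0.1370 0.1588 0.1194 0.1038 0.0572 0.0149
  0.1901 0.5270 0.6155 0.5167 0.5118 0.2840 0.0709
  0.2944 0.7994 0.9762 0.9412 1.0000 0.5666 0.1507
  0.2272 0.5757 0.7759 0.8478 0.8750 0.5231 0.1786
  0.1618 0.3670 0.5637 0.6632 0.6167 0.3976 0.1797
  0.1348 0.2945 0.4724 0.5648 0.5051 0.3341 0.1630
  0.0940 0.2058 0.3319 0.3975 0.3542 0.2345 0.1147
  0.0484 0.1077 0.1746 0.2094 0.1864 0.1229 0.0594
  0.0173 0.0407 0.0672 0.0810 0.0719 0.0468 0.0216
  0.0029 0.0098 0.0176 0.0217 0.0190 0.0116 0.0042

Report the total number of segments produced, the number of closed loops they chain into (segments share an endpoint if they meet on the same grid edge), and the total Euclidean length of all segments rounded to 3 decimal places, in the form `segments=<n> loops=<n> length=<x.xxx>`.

cell (2,0): code 0100 → (2.833,1.000)–(3.000,0.910)
cell (2,1): code 1100 → (2.384,2.000)–(2.833,1.000)
cell (2,2): code 1100 → (2.559,3.000)–(2.384,2.000)
cell (2,3): code 1100 → (2.496,4.000)–(2.559,3.000)
cell (2,4): code 1000 → (3.000,4.568)–(2.496,4.000)
cell (3,0): code 0010 → (3.000,0.910)–(3.203,1.000)
cell (3,1): code 0111 → (3.203,1.000)–(4.000,1.891)
cell (3,4): code 1001 → (4.000,4.344)–(3.000,4.568)
cell (4,1): code 0010 → (4.000,1.891)–(4.103,2.000)
cell (4,2): code 0011 → (4.103,2.000)–(4.508,3.000)
cell (4,3): code 0011 → (4.508,3.000)–(4.468,4.000)
cell (4,4): code 0001 → (4.468,4.000)–(4.000,4.344)
total: 12 segments, chained into 1 closed loop(s), length Σ = 9.314902

segments=12 loops=1 length=9.315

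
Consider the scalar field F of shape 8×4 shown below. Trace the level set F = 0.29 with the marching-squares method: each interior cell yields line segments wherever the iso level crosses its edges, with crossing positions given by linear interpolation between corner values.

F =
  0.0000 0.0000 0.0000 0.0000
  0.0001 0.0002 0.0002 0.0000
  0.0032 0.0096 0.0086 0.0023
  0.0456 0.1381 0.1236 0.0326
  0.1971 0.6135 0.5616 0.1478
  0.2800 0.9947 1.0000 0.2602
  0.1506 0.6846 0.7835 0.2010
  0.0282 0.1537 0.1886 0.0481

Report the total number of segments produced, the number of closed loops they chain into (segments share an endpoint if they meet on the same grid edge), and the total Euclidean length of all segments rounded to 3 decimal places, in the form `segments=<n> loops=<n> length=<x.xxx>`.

segments=10 loops=1 length=10.278

cell (3,0): code 0100 → (3.320,1.000)–(4.000,0.223)
cell (3,1): code 1100 → (3.380,2.000)–(3.320,1.000)
cell (3,2): code 1000 → (4.000,2.656)–(3.380,2.000)
cell (4,0): code 0110 → (4.000,0.223)–(5.000,0.014)
cell (4,2): code 1001 → (5.000,2.960)–(4.000,2.656)
cell (5,0): code 0110 → (5.000,0.014)–(6.000,0.261)
cell (5,2): code 1001 → (6.000,2.847)–(5.000,2.960)
cell (6,0): code 0010 → (6.000,0.261)–(6.743,1.000)
cell (6,1): code 0011 → (6.743,1.000)–(6.830,2.000)
cell (6,2): code 0001 → (6.830,2.000)–(6.000,2.847)
total: 10 segments, chained into 1 closed loop(s), length Σ = 10.278073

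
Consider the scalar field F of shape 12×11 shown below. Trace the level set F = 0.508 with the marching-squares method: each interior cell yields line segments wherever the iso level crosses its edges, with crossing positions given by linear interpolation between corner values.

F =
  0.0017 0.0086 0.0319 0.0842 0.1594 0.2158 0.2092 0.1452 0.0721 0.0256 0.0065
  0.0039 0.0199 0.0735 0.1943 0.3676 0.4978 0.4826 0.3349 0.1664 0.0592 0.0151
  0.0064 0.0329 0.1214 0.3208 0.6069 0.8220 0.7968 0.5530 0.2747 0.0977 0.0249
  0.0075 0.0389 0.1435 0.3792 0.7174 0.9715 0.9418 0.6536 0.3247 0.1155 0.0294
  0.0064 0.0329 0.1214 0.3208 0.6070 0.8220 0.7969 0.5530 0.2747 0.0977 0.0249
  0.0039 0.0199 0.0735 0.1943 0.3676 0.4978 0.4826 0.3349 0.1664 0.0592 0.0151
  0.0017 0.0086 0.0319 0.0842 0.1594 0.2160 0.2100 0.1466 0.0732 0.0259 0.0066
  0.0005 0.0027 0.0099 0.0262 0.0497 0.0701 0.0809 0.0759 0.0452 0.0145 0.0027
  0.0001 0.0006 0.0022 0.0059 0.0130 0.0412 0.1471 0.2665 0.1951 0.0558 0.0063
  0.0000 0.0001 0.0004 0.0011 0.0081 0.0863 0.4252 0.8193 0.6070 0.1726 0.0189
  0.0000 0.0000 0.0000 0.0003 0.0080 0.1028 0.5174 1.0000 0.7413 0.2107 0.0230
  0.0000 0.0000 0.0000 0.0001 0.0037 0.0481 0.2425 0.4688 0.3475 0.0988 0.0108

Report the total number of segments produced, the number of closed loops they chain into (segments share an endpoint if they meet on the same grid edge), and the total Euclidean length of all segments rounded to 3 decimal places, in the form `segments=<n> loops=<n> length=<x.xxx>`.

segments=24 loops=2 length=20.073

cell (1,3): code 0100 → (1.587,4.000)–(2.000,3.654)
cell (1,4): code 1100 → (1.031,5.000)–(1.587,4.000)
cell (1,5): code 1100 → (1.081,6.000)–(1.031,5.000)
cell (1,6): code 1100 → (1.794,7.000)–(1.081,6.000)
cell (1,7): code 1000 → (2.000,7.162)–(1.794,7.000)
cell (2,3): code 0110 → (2.000,3.654)–(3.000,3.381)
cell (2,7): code 1001 → (3.000,7.443)–(2.000,7.162)
cell (3,3): code 0110 → (3.000,3.381)–(4.000,3.654)
cell (3,7): code 1001 → (4.000,7.162)–(3.000,7.443)
cell (4,3): code 0010 → (4.000,3.654)–(4.414,4.000)
cell (4,4): code 0011 → (4.414,4.000)–(4.969,5.000)
cell (4,5): code 0011 → (4.969,5.000)–(4.919,6.000)
cell (4,6): code 0011 → (4.919,6.000)–(4.206,7.000)
cell (4,7): code 0001 → (4.206,7.000)–(4.000,7.162)
cell (8,6): code 0100 → (8.437,7.000)–(9.000,6.210)
cell (8,7): code 1100 → (8.760,8.000)–(8.437,7.000)
cell (8,8): code 1000 → (9.000,8.228)–(8.760,8.000)
cell (9,5): code 0100 → (9.898,6.000)–(10.000,5.977)
cell (9,6): code 1110 → (9.000,6.210)–(9.898,6.000)
cell (9,8): code 1001 → (10.000,8.440)–(9.000,8.228)
cell (10,5): code 0010 → (10.000,5.977)–(10.034,6.000)
cell (10,6): code 0011 → (10.034,6.000)–(10.926,7.000)
cell (10,7): code 0011 → (10.926,7.000)–(10.592,8.000)
cell (10,8): code 0001 → (10.592,8.000)–(10.000,8.440)
total: 24 segments, chained into 2 closed loop(s), length Σ = 20.073207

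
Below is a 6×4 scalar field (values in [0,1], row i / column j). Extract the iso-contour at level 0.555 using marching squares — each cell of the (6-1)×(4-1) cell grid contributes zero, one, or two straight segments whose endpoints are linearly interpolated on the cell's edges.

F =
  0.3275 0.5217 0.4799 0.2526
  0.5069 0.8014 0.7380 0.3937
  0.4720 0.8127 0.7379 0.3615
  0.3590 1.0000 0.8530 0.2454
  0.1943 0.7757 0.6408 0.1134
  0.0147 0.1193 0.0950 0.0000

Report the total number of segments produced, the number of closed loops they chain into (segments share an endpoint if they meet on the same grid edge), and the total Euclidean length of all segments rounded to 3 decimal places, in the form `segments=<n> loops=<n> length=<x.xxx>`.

cell (0,0): code 0100 → (0.119,1.000)–(1.000,0.163)
cell (0,1): code 1100 → (0.291,2.000)–(0.119,1.000)
cell (0,2): code 1000 → (1.000,2.532)–(0.291,2.000)
cell (1,0): code 0110 → (1.000,0.163)–(2.000,0.244)
cell (1,2): code 1001 → (2.000,2.486)–(1.000,2.532)
cell (2,0): code 0110 → (2.000,0.244)–(3.000,0.306)
cell (2,2): code 1001 → (3.000,2.490)–(2.000,2.486)
cell (3,0): code 0110 → (3.000,0.306)–(4.000,0.620)
cell (3,2): code 1001 → (4.000,2.163)–(3.000,2.490)
cell (4,0): code 0010 → (4.000,0.620)–(4.336,1.000)
cell (4,1): code 0011 → (4.336,1.000)–(4.157,2.000)
cell (4,2): code 0001 → (4.157,2.000)–(4.000,2.163)
total: 12 segments, chained into 1 closed loop(s), length Σ = 10.971833

segments=12 loops=1 length=10.972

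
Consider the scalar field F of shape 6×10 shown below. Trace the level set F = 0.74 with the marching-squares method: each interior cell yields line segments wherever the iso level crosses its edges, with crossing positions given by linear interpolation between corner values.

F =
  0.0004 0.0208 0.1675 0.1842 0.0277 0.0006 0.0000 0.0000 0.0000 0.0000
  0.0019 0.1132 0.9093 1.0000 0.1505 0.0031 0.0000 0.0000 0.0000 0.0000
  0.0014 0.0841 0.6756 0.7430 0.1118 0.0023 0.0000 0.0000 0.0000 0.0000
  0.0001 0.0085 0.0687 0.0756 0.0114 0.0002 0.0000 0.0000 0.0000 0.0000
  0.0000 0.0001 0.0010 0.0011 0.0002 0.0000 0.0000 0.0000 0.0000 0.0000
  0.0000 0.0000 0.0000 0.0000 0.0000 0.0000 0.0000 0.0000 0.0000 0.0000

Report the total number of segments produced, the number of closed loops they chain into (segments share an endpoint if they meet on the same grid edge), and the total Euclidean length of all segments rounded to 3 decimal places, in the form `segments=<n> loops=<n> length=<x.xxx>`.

cell (0,1): code 0100 → (0.772,2.000)–(1.000,1.787)
cell (0,2): code 1100 → (0.681,3.000)–(0.772,2.000)
cell (0,3): code 1000 → (1.000,3.306)–(0.681,3.000)
cell (1,1): code 0010 → (1.000,1.787)–(1.724,2.000)
cell (1,2): code 0111 → (1.724,2.000)–(2.000,2.955)
cell (1,3): code 1001 → (2.000,3.005)–(1.000,3.306)
cell (2,2): code 0010 → (2.000,2.955)–(2.004,3.000)
cell (2,3): code 0001 → (2.004,3.000)–(2.000,3.005)
total: 8 segments, chained into 1 closed loop(s), length Σ = 4.603025

segments=8 loops=1 length=4.603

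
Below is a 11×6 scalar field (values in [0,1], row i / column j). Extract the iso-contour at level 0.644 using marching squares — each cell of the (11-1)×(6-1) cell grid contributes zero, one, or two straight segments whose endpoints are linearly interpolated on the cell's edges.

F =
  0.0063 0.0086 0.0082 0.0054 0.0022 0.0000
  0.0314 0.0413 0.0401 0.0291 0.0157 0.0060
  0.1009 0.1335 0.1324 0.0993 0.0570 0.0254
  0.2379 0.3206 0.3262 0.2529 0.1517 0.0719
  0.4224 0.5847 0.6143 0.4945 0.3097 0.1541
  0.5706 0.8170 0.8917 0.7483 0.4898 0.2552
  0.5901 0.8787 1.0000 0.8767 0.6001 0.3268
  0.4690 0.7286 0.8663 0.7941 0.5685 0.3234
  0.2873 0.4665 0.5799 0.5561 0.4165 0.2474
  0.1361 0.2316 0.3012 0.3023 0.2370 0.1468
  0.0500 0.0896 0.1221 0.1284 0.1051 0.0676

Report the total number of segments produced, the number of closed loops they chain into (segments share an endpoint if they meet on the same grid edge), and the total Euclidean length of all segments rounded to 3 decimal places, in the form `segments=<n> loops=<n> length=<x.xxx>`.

cell (4,0): code 0100 → (4.255,1.000)–(5.000,0.298)
cell (4,1): code 1100 → (4.107,2.000)–(4.255,1.000)
cell (4,2): code 1100 → (4.589,3.000)–(4.107,2.000)
cell (4,3): code 1000 → (5.000,3.403)–(4.589,3.000)
cell (5,0): code 0110 → (5.000,0.298)–(6.000,0.187)
cell (5,3): code 1001 → (6.000,3.841)–(5.000,3.403)
cell (6,0): code 0110 → (6.000,0.187)–(7.000,0.674)
cell (6,3): code 1001 → (7.000,3.665)–(6.000,3.841)
cell (7,0): code 0010 → (7.000,0.674)–(7.323,1.000)
cell (7,1): code 0011 → (7.323,1.000)–(7.776,2.000)
cell (7,2): code 0011 → (7.776,2.000)–(7.631,3.000)
cell (7,3): code 0001 → (7.631,3.000)–(7.000,3.665)
total: 12 segments, chained into 1 closed loop(s), length Σ = 11.429979

segments=12 loops=1 length=11.430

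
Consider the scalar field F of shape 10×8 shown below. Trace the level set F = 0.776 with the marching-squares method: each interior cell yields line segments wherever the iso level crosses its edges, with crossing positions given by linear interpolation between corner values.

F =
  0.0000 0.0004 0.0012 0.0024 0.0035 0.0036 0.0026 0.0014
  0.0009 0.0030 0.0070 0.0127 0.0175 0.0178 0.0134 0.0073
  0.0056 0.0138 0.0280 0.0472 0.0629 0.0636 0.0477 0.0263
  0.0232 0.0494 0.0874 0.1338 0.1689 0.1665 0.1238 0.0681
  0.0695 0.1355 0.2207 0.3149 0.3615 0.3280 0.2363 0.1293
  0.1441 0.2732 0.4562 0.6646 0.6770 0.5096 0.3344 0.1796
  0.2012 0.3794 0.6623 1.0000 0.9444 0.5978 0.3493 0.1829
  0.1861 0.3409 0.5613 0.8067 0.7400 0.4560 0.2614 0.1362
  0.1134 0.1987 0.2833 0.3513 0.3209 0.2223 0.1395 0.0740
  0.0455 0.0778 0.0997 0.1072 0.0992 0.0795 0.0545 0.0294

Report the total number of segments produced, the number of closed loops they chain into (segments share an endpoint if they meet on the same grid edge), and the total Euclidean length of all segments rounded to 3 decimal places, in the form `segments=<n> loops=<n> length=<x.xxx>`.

cell (5,2): code 0100 → (5.332,3.000)–(6.000,2.337)
cell (5,3): code 1100 → (5.370,4.000)–(5.332,3.000)
cell (5,4): code 1000 → (6.000,4.486)–(5.370,4.000)
cell (6,2): code 0110 → (6.000,2.337)–(7.000,2.875)
cell (6,3): code 1011 → (7.000,3.460)–(6.824,4.000)
cell (6,4): code 0001 → (6.824,4.000)–(6.000,4.486)
cell (7,2): code 0010 → (7.000,2.875)–(7.067,3.000)
cell (7,3): code 0001 → (7.067,3.000)–(7.000,3.460)
total: 8 segments, chained into 1 closed loop(s), length Σ = 6.004550

segments=8 loops=1 length=6.005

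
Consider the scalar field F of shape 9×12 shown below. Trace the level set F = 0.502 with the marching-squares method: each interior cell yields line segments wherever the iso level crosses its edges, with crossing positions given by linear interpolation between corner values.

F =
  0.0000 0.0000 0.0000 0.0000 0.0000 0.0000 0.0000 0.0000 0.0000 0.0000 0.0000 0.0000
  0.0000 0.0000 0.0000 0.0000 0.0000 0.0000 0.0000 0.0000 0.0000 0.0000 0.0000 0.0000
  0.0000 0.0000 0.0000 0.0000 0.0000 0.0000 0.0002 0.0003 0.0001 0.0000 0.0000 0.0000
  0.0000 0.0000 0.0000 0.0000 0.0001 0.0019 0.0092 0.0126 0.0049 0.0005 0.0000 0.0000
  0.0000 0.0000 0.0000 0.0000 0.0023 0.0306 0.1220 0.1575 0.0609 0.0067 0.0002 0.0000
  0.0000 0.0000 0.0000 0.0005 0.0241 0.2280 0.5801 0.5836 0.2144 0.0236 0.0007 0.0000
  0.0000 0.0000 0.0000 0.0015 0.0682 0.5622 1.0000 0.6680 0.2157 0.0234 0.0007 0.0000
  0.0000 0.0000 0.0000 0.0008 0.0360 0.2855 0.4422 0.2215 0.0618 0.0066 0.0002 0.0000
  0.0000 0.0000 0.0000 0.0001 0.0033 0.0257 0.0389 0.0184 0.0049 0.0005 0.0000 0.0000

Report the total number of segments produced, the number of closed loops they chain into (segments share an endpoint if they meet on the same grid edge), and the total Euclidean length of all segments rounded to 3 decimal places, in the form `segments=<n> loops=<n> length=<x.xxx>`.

cell (4,5): code 0100 → (4.830,6.000)–(5.000,5.778)
cell (4,6): code 1100 → (4.808,7.000)–(4.830,6.000)
cell (4,7): code 1000 → (5.000,7.221)–(4.808,7.000)
cell (5,4): code 0100 → (5.820,5.000)–(6.000,4.878)
cell (5,5): code 1110 → (5.000,5.778)–(5.820,5.000)
cell (5,7): code 1001 → (6.000,7.367)–(5.000,7.221)
cell (6,4): code 0010 → (6.000,4.878)–(6.218,5.000)
cell (6,5): code 0011 → (6.218,5.000)–(6.893,6.000)
cell (6,6): code 0011 → (6.893,6.000)–(6.372,7.000)
cell (6,7): code 0001 → (6.372,7.000)–(6.000,7.367)
total: 10 segments, chained into 1 closed loop(s), length Σ = 7.036882

segments=10 loops=1 length=7.037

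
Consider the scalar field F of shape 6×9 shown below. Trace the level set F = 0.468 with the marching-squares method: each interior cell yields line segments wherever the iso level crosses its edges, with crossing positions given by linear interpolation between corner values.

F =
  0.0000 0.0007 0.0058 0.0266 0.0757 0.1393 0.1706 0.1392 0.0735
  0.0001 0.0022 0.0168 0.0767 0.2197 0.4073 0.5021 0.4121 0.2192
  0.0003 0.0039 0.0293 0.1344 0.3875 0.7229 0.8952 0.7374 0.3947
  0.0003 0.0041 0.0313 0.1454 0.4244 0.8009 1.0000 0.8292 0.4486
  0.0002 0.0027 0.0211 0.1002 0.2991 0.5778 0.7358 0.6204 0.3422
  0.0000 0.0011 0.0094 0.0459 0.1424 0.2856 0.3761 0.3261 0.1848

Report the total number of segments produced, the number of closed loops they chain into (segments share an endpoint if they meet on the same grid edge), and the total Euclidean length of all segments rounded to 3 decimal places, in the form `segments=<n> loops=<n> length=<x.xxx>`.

segments=14 loops=1 length=11.932

cell (0,5): code 0100 → (0.897,6.000)–(1.000,5.640)
cell (0,6): code 1000 → (1.000,6.379)–(0.897,6.000)
cell (1,4): code 0100 → (1.192,5.000)–(2.000,4.240)
cell (1,5): code 1110 → (1.000,5.640)–(1.192,5.000)
cell (1,6): code 1101 → (1.172,7.000)–(1.000,6.379)
cell (1,7): code 1000 → (2.000,7.786)–(1.172,7.000)
cell (2,4): code 0110 → (2.000,4.240)–(3.000,4.116)
cell (2,7): code 1001 → (3.000,7.949)–(2.000,7.786)
cell (3,4): code 0110 → (3.000,4.116)–(4.000,4.606)
cell (3,7): code 1001 → (4.000,7.548)–(3.000,7.949)
cell (4,4): code 0010 → (4.000,4.606)–(4.376,5.000)
cell (4,5): code 0011 → (4.376,5.000)–(4.745,6.000)
cell (4,6): code 0011 → (4.745,6.000)–(4.518,7.000)
cell (4,7): code 0001 → (4.518,7.000)–(4.000,7.548)
total: 14 segments, chained into 1 closed loop(s), length Σ = 11.932095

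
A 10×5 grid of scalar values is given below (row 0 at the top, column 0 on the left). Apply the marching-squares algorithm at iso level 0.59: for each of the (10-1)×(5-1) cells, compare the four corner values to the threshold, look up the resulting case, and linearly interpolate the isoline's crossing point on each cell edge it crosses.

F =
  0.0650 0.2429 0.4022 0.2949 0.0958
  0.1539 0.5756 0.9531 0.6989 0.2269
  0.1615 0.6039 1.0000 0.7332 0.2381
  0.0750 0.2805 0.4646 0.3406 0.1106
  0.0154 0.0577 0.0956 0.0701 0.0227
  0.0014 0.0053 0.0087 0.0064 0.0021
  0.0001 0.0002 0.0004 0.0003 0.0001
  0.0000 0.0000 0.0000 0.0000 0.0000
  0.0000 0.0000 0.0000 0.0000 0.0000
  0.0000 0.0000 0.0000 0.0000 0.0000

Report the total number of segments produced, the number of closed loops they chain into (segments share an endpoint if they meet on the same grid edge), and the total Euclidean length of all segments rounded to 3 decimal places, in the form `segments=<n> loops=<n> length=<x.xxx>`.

segments=10 loops=1 length=7.428

cell (0,1): code 0100 → (0.341,2.000)–(1.000,1.038)
cell (0,2): code 1100 → (0.730,3.000)–(0.341,2.000)
cell (0,3): code 1000 → (1.000,3.231)–(0.730,3.000)
cell (1,0): code 0100 → (1.509,1.000)–(2.000,0.969)
cell (1,1): code 1110 → (1.000,1.038)–(1.509,1.000)
cell (1,3): code 1001 → (2.000,3.289)–(1.000,3.231)
cell (2,0): code 0010 → (2.000,0.969)–(2.043,1.000)
cell (2,1): code 0011 → (2.043,1.000)–(2.766,2.000)
cell (2,2): code 0011 → (2.766,2.000)–(2.365,3.000)
cell (2,3): code 0001 → (2.365,3.000)–(2.000,3.289)
total: 10 segments, chained into 1 closed loop(s), length Σ = 7.428199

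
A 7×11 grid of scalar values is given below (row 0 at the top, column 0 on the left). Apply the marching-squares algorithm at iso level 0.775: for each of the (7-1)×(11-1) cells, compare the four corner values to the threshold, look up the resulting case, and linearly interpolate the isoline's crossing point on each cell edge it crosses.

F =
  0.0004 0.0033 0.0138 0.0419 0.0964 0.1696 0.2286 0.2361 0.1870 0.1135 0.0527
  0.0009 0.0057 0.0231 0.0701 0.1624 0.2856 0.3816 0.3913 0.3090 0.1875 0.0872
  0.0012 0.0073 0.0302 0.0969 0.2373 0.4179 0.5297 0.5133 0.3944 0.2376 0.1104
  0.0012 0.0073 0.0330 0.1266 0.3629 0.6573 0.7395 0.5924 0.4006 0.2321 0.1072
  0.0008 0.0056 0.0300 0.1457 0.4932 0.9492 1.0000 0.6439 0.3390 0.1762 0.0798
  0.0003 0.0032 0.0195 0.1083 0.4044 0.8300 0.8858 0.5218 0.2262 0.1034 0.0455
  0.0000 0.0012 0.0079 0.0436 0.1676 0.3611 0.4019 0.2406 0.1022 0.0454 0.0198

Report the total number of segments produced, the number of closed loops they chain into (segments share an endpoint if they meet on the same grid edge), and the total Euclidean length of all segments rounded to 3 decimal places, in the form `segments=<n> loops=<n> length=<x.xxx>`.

cell (3,4): code 0100 → (3.403,5.000)–(4.000,4.618)
cell (3,5): code 1100 → (3.136,6.000)–(3.403,5.000)
cell (3,6): code 1000 → (4.000,6.632)–(3.136,6.000)
cell (4,4): code 0110 → (4.000,4.618)–(5.000,4.871)
cell (4,6): code 1001 → (5.000,6.304)–(4.000,6.632)
cell (5,4): code 0010 → (5.000,4.871)–(5.117,5.000)
cell (5,5): code 0011 → (5.117,5.000)–(5.229,6.000)
cell (5,6): code 0001 → (5.229,6.000)–(5.000,6.304)
total: 8 segments, chained into 1 closed loop(s), length Σ = 6.459101

segments=8 loops=1 length=6.459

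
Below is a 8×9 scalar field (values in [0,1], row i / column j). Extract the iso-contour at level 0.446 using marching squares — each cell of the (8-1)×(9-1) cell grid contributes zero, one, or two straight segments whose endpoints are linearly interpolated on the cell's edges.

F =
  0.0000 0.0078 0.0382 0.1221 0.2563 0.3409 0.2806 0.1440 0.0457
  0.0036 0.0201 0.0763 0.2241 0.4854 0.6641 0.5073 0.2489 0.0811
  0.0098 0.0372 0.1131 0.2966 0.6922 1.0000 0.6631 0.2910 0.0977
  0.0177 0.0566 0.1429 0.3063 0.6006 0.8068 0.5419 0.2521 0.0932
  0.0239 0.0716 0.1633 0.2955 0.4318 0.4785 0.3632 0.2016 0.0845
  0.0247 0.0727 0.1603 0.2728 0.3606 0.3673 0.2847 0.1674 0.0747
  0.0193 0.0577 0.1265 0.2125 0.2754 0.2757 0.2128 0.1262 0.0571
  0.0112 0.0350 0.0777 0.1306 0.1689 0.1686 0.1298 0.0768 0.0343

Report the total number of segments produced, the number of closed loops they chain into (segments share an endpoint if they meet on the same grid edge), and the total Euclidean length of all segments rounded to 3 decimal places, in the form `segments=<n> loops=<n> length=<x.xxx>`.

cell (0,3): code 0100 → (0.828,4.000)–(1.000,3.849)
cell (0,4): code 1100 → (0.325,5.000)–(0.828,4.000)
cell (0,5): code 1100 → (0.730,6.000)–(0.325,5.000)
cell (0,6): code 1000 → (1.000,6.237)–(0.730,6.000)
cell (1,3): code 0110 → (1.000,3.849)–(2.000,3.378)
cell (1,6): code 1001 → (2.000,6.583)–(1.000,6.237)
cell (2,3): code 0110 → (2.000,3.378)–(3.000,3.475)
cell (2,6): code 1001 → (3.000,6.331)–(2.000,6.583)
cell (3,3): code 0010 → (3.000,3.475)–(3.916,4.000)
cell (3,4): code 0111 → (3.916,4.000)–(4.000,4.304)
cell (3,5): code 1011 → (4.000,5.282)–(3.537,6.000)
cell (3,6): code 0001 → (3.537,6.000)–(3.000,6.331)
cell (4,4): code 0010 → (4.000,4.304)–(4.292,5.000)
cell (4,5): code 0001 → (4.292,5.000)–(4.000,5.282)
total: 14 segments, chained into 1 closed loop(s), length Σ = 11.003644

segments=14 loops=1 length=11.004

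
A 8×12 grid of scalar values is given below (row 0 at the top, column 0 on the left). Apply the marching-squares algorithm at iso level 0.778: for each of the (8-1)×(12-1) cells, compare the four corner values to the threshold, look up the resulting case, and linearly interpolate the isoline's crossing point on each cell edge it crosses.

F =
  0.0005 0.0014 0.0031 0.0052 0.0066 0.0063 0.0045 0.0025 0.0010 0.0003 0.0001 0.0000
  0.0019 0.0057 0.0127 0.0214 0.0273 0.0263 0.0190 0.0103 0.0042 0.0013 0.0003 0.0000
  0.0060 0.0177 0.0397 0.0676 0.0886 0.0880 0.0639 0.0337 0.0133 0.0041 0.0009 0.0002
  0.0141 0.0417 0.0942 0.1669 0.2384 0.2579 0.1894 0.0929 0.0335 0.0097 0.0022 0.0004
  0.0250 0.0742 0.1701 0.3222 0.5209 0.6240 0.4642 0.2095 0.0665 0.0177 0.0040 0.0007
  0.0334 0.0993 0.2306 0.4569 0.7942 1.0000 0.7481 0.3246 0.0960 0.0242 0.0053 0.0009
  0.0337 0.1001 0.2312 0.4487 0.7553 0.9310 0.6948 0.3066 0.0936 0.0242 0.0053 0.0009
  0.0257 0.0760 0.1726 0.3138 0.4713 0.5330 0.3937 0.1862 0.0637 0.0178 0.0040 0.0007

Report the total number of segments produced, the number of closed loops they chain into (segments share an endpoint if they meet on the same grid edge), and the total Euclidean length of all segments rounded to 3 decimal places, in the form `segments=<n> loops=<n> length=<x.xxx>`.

cell (4,3): code 0100 → (4.941,4.000)–(5.000,3.952)
cell (4,4): code 1100 → (4.410,5.000)–(4.941,4.000)
cell (4,5): code 1000 → (5.000,5.881)–(4.410,5.000)
cell (5,3): code 0010 → (5.000,3.952)–(5.416,4.000)
cell (5,4): code 0111 → (5.416,4.000)–(6.000,4.129)
cell (5,5): code 1001 → (6.000,5.648)–(5.000,5.881)
cell (6,4): code 0010 → (6.000,4.129)–(6.384,5.000)
cell (6,5): code 0001 → (6.384,5.000)–(6.000,5.648)
total: 8 segments, chained into 1 closed loop(s), length Σ = 6.018319

segments=8 loops=1 length=6.018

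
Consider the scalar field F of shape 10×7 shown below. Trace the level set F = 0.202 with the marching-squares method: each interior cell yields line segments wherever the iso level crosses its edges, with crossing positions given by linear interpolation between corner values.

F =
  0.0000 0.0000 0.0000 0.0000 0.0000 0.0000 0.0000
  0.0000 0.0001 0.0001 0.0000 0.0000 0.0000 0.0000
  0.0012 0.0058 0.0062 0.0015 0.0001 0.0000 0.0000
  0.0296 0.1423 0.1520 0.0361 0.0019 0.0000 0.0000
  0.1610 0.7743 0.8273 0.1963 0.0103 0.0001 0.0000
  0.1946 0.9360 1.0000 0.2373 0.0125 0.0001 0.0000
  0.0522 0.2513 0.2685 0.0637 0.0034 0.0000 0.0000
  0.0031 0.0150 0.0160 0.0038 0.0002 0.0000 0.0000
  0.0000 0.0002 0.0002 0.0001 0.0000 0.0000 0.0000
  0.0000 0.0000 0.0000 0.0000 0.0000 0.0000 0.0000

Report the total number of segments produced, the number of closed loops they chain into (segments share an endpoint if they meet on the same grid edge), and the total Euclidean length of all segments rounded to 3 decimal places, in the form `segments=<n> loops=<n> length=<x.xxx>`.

cell (3,0): code 0100 → (3.094,1.000)–(4.000,0.067)
cell (3,1): code 1100 → (3.074,2.000)–(3.094,1.000)
cell (3,2): code 1000 → (4.000,2.991)–(3.074,2.000)
cell (4,0): code 0110 → (4.000,0.067)–(5.000,0.010)
cell (4,2): code 1101 → (4.139,3.000)–(4.000,2.991)
cell (4,3): code 1000 → (5.000,3.157)–(4.139,3.000)
cell (5,0): code 0110 → (5.000,0.010)–(6.000,0.752)
cell (5,2): code 1011 → (6.000,2.325)–(5.203,3.000)
cell (5,3): code 0001 → (5.203,3.000)–(5.000,3.157)
cell (6,0): code 0010 → (6.000,0.752)–(6.209,1.000)
cell (6,1): code 0011 → (6.209,1.000)–(6.263,2.000)
cell (6,2): code 0001 → (6.263,2.000)–(6.000,2.325)
total: 12 segments, chained into 1 closed loop(s), length Σ = 9.962971

segments=12 loops=1 length=9.963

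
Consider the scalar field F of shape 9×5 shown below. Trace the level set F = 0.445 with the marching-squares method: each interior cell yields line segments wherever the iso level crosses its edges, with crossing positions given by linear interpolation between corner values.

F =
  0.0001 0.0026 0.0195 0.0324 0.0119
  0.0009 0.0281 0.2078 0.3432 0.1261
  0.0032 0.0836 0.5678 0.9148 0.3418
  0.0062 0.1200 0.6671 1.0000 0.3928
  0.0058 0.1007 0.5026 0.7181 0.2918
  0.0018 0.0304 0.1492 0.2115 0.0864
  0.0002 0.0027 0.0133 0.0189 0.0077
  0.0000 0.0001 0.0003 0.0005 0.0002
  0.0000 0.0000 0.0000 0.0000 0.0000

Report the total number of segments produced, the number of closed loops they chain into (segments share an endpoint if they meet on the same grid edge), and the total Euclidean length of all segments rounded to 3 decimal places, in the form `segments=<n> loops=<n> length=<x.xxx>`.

segments=10 loops=1 length=8.905

cell (1,1): code 0100 → (1.659,2.000)–(2.000,1.746)
cell (1,2): code 1100 → (1.178,3.000)–(1.659,2.000)
cell (1,3): code 1000 → (2.000,3.820)–(1.178,3.000)
cell (2,1): code 0110 → (2.000,1.746)–(3.000,1.594)
cell (2,3): code 1001 → (3.000,3.914)–(2.000,3.820)
cell (3,1): code 0110 → (3.000,1.594)–(4.000,1.857)
cell (3,3): code 1001 → (4.000,3.641)–(3.000,3.914)
cell (4,1): code 0010 → (4.000,1.857)–(4.163,2.000)
cell (4,2): code 0011 → (4.163,2.000)–(4.539,3.000)
cell (4,3): code 0001 → (4.539,3.000)–(4.000,3.641)
total: 10 segments, chained into 1 closed loop(s), length Σ = 8.904832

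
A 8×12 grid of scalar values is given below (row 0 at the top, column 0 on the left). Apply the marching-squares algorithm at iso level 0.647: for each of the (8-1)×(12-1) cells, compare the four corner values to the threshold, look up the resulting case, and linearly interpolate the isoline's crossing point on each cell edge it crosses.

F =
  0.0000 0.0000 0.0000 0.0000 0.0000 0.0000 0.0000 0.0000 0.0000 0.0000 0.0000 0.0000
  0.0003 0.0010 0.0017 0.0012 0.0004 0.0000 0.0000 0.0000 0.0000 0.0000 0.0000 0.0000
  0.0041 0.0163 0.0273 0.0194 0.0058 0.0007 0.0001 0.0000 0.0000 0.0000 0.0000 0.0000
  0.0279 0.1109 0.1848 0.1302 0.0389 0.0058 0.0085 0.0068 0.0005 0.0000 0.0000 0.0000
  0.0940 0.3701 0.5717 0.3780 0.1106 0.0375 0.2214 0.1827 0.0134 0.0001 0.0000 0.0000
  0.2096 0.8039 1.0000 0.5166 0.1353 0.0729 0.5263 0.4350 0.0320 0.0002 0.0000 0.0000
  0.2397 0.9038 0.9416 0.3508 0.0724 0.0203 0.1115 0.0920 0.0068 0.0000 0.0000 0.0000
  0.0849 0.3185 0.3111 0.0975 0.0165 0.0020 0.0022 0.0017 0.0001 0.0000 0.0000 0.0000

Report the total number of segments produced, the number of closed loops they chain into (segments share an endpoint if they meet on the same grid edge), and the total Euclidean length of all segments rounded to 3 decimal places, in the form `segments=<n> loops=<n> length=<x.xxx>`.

cell (4,0): code 0100 → (4.638,1.000)–(5.000,0.736)
cell (4,1): code 1100 → (4.176,2.000)–(4.638,1.000)
cell (4,2): code 1000 → (5.000,2.730)–(4.176,2.000)
cell (5,0): code 0110 → (5.000,0.736)–(6.000,0.613)
cell (5,2): code 1001 → (6.000,2.499)–(5.000,2.730)
cell (6,0): code 0010 → (6.000,0.613)–(6.439,1.000)
cell (6,1): code 0011 → (6.439,1.000)–(6.467,2.000)
cell (6,2): code 0001 → (6.467,2.000)–(6.000,2.499)
total: 8 segments, chained into 1 closed loop(s), length Σ = 6.953278

segments=8 loops=1 length=6.953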